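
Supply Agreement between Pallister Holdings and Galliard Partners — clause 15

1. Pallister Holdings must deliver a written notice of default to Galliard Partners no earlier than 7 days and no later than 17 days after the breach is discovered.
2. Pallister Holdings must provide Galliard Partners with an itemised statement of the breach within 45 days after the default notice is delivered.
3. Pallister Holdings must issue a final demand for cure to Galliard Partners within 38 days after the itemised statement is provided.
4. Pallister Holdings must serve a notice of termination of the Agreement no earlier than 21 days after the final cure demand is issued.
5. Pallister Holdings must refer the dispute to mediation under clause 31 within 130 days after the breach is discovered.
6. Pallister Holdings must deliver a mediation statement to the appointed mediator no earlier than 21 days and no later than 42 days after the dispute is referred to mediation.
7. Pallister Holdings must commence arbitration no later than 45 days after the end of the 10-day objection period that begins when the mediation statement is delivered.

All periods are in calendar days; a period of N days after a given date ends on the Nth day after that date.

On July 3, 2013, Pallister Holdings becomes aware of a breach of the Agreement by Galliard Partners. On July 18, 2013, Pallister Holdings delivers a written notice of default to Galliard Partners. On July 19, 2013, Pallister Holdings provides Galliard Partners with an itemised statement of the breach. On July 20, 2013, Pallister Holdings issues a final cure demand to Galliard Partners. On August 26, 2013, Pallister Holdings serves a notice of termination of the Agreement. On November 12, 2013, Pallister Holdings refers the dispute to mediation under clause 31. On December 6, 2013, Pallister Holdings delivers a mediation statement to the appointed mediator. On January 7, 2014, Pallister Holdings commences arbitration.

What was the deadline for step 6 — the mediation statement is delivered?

Step 6 runs from November 12, 2013, when the dispute is referred to mediation. The window is 21–42 days after November 12, 2013; it closes on December 24, 2013.

December 24, 2013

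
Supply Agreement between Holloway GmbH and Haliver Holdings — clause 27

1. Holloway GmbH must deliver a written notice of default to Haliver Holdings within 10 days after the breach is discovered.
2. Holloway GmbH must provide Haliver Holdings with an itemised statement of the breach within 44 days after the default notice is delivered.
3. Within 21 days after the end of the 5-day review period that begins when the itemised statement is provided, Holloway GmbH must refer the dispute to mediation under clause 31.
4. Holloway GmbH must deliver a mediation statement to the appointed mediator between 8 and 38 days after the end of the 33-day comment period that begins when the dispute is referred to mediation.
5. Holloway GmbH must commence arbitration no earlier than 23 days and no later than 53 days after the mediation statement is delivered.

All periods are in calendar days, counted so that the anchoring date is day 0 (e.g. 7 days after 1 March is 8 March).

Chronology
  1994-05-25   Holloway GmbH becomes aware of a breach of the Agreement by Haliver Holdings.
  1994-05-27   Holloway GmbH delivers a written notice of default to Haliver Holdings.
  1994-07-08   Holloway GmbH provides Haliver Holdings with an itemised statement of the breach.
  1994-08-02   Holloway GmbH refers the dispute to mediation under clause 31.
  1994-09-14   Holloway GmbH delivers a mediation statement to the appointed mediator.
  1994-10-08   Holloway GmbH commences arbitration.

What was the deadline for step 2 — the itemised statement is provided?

Step 2 runs from 1994-05-27, when the default notice is delivered. 44 days after 1994-05-27 is 1994-07-10.

1994-07-10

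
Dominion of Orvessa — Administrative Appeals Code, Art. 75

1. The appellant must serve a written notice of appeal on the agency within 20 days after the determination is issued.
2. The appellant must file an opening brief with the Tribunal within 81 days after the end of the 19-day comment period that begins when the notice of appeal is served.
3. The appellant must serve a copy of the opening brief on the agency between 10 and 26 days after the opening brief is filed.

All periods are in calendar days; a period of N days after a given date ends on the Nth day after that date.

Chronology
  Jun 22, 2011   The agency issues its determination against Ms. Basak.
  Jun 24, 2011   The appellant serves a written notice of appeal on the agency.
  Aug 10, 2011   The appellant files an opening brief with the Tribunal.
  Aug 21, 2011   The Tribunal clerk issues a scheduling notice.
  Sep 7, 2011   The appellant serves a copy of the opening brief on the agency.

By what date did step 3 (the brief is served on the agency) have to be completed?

Sep 5, 2011

Step 3 runs from Aug 10, 2011, when the opening brief is filed. The window is 10–26 days after Aug 10, 2011; it closes on Sep 5, 2011.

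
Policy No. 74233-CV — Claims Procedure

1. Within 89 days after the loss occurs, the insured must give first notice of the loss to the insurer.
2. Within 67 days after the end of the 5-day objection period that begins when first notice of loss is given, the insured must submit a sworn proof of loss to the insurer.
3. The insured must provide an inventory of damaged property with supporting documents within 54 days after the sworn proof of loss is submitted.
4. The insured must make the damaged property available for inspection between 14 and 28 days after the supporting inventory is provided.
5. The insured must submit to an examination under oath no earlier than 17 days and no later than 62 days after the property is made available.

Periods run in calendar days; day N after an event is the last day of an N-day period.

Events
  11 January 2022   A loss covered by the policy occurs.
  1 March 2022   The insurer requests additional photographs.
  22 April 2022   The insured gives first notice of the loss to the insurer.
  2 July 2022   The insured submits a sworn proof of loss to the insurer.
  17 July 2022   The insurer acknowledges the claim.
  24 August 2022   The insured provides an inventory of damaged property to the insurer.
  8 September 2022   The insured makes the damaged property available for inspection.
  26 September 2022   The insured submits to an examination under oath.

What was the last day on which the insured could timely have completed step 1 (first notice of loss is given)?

10 April 2022

Step 1 runs from 11 January 2022, when the loss occurs. 89 days after 11 January 2022 is 10 April 2022.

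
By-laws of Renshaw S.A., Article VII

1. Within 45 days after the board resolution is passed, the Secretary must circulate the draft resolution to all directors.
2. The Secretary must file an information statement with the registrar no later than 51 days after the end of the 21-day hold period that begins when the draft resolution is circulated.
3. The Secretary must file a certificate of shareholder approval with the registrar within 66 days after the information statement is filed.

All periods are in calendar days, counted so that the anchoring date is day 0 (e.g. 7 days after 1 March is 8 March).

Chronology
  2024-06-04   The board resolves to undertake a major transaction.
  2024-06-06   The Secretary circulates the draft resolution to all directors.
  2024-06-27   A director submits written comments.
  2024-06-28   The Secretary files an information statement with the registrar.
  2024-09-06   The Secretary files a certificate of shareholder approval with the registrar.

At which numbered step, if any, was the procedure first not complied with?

Step 3

Step 1 — counting 45 days from 2024-06-04 (when the board resolution is passed) gives a deadline of 2024-07-19; 2024-06-06 is within that limit.
Step 2 — counting 51 days from 2024-06-27 (end of the 21-day hold period, which began when the draft resolution is circulated on 2024-06-06) gives a deadline of 2024-08-17; completed 2024-06-28, before the deadline.
Step 3 — counting 66 days from 2024-06-28 (when the information statement is filed) gives a deadline of 2024-09-02; done 2024-09-06 — 4 days late.
Later steps need not be reached.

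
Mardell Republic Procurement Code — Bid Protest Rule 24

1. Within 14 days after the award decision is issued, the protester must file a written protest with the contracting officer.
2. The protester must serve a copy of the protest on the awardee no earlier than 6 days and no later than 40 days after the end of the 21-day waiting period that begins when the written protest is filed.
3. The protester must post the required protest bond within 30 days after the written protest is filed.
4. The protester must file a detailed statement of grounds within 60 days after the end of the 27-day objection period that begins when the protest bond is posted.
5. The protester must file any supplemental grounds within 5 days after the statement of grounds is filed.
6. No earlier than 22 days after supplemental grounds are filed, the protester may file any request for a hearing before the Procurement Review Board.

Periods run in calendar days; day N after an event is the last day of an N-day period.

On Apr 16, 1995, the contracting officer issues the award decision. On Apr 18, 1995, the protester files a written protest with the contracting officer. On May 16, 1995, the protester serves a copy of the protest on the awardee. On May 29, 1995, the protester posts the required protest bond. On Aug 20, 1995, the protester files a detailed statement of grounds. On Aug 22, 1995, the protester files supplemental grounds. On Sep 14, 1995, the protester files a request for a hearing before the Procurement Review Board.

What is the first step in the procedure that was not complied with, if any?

Step 3

(1) due by Apr 16, 1995 + 14 days = Apr 30, 1995; completed Apr 18, 1995, before the deadline.
(2) the permitted window runs from May 9, 1995 + 6 = May 15, 1995 to May 9, 1995 + 40 = Jun 18, 1995; done May 16, 1995 — within the window.
(3) due by Apr 18, 1995 + 30 days = May 18, 1995; not done until May 29, 1995, 11 days after the deadline.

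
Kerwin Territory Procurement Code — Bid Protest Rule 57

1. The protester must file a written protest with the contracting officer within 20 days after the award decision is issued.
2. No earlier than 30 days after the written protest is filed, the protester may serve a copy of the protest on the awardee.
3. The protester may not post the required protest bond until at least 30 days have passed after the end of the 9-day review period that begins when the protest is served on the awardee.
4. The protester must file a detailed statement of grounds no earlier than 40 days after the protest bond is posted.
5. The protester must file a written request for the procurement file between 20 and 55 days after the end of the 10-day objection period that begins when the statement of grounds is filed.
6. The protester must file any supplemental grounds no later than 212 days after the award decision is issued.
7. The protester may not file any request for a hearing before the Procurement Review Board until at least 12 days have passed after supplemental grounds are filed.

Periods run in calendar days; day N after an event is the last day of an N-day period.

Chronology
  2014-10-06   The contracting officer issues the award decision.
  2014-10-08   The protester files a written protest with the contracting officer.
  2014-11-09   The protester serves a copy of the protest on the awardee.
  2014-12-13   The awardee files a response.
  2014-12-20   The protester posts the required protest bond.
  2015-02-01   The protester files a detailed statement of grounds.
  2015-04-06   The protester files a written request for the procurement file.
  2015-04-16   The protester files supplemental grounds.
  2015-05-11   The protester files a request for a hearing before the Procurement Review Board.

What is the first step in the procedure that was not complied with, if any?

None — every step was satisfied

Step 1: 20 days after 2014-10-06 (when the award decision is issued) is 2014-10-26; done 2014-10-08 — timely.
Step 2: the earliest permitted date is 30 days after 2014-10-08 (when the written protest is filed), i.e. 2014-11-07; done 2014-11-09, after the minimum wait.
Step 3: the earliest permitted date is 30 days after 2014-11-18 (end of the 9-day review period, which began when the protest is served on the awardee on 2014-11-09), i.e. 2014-12-18; 2014-12-20 is on or after that date.
Step 4: the earliest permitted date is 40 days after 2014-12-20 (when the protest bond is posted), i.e. 2015-01-29; done 2015-02-01 — permitted.
Step 5: the window is 20–55 days after 2015-02-11 (end of the 10-day objection period, which began when the statement of grounds is filed on 2015-02-01), so 2015-03-03 through 2015-04-07; 2015-04-06 falls inside that range.
Step 6: 212 days after 2014-10-06 (when the award decision is issued) is 2015-05-06; completed 2015-04-16, before the deadline.
Step 7: the earliest permitted date is 12 days after 2015-04-16 (when supplemental grounds are filed), i.e. 2015-04-28; done 2015-05-11, after the minimum wait.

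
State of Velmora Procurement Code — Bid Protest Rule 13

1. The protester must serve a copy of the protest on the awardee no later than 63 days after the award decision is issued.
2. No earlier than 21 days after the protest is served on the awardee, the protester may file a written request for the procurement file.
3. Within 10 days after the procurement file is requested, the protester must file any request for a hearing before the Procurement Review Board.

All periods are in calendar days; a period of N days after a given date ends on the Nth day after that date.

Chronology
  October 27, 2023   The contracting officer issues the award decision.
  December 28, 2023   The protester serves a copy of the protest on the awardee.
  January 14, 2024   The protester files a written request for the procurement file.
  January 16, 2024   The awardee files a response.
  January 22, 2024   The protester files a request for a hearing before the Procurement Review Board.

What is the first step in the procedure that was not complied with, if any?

Step 2

Step 1: 63 days after October 27, 2023 (when the award decision is issued) is December 29, 2023; done December 28, 2023 — timely.
Step 2: the earliest permitted date is 21 days after December 28, 2023 (when the protest is served on the awardee), i.e. January 18, 2024; done January 14, 2024 — 4 days too early.
That is the first point of non-compliance.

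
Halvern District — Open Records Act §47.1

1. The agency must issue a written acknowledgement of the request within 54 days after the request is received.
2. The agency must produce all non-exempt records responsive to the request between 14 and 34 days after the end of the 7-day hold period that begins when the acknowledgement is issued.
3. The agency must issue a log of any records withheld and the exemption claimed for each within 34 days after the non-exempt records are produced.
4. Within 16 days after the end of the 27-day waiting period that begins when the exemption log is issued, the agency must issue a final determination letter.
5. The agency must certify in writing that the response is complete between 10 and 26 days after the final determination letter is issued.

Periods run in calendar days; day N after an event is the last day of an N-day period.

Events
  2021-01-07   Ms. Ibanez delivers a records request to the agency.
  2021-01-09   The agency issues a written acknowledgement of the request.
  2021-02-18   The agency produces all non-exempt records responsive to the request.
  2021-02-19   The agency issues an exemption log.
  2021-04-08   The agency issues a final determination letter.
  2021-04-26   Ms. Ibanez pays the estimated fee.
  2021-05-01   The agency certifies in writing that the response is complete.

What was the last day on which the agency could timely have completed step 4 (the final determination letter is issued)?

The exemption log is issued on 2021-02-19; the 27-day waiting period therefore ends 2021-03-18, and step 4 runs from that date. 16 days after 2021-03-18 is 2021-04-03.

2021-04-03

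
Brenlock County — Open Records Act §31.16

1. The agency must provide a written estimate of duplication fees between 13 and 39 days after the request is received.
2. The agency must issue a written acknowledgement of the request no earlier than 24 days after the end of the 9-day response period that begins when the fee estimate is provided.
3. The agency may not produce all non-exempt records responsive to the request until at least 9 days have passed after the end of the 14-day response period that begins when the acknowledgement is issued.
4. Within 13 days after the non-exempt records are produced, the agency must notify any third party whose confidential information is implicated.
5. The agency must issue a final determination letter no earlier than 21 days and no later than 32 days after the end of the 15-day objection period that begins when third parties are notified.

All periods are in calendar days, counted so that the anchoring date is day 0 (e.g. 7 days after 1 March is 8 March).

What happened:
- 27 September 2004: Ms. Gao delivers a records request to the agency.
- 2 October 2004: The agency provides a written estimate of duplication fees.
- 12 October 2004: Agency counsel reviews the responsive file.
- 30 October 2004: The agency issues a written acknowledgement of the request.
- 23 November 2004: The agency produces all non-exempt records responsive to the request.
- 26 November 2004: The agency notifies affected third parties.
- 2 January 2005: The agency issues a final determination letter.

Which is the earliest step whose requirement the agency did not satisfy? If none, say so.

Step 1

Step 1 — 13 and 39 days from 27 September 2004 (when the request is received) are 10 October 2004 and 5 November 2004 respectively; 2 October 2004 is 8 days too early.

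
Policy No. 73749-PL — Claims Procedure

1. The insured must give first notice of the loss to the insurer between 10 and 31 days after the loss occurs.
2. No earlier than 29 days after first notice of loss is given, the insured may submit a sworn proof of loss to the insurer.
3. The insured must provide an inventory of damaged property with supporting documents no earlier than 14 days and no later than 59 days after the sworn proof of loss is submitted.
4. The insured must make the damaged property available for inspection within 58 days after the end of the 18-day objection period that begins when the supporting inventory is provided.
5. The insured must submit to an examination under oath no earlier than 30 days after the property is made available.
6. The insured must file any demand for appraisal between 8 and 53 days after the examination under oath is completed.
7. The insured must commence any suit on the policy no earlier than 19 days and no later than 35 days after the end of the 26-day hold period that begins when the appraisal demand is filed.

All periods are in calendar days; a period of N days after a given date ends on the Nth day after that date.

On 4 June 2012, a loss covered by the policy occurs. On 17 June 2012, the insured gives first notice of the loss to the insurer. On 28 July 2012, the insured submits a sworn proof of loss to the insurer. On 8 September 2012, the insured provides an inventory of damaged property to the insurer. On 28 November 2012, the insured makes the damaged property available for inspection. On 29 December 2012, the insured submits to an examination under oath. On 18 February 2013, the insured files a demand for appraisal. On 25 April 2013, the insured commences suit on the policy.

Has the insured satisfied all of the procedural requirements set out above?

Step 1 — 10 and 31 days from 4 June 2012 (when the loss occurs) are 14 June 2012 and 5 July 2012 respectively; done 17 June 2012, which is between those dates.
Step 2 — must wait 29 days from 17 June 2012 (when first notice of loss is given), so not before 16 July 2012; 28 July 2012 is on or after that date.
Step 3 — 14 and 59 days from 28 July 2012 (when the sworn proof of loss is submitted) are 11 August 2012 and 25 September 2012 respectively; done 8 September 2012, which is between those dates.
Step 4 — counting 58 days from 26 September 2012 (end of the 18-day objection period, which began when the supporting inventory is provided on 8 September 2012) gives a deadline of 23 November 2012; 28 November 2012 misses that deadline by 5 days.

No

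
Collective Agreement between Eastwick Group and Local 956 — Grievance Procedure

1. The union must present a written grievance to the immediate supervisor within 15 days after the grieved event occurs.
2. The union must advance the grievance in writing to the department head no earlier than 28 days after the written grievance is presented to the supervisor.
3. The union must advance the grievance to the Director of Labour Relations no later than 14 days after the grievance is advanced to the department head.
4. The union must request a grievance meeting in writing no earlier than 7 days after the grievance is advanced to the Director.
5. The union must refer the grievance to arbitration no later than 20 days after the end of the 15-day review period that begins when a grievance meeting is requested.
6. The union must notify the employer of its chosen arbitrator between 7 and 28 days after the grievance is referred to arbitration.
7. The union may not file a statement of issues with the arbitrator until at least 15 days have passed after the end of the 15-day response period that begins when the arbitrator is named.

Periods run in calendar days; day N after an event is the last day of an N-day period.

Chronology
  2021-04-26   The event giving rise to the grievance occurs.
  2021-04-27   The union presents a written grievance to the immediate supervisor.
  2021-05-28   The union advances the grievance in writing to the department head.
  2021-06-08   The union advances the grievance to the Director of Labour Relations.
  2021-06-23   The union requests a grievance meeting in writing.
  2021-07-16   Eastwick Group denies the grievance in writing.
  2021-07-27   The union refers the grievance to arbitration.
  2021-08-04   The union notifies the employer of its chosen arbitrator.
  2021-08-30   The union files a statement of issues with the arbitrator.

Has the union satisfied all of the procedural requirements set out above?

(1) due by 2021-04-26 + 15 days = 2021-05-11; done 2021-04-27 — timely.
(2) permitted from 2021-04-27 + 28 days = 2021-05-25 onward; done 2021-05-28 — permitted.
(3) due by 2021-05-28 + 14 days = 2021-06-11; 2021-06-08 is within that limit.
(4) permitted from 2021-06-08 + 7 days = 2021-06-15 onward; done 2021-06-23 — permitted.
(5) due by 2021-07-08 + 20 days = 2021-07-28; completed 2021-07-27, before the deadline.
(6) the permitted window runs from 2021-07-27 + 7 = 2021-08-03 to 2021-07-27 + 28 = 2021-08-24; done 2021-08-04 — within the window.
(7) permitted from 2021-08-19 + 15 days = 2021-09-03 onward; acted on 2021-08-30, 4 days prematurely.
Later steps need not be reached.

No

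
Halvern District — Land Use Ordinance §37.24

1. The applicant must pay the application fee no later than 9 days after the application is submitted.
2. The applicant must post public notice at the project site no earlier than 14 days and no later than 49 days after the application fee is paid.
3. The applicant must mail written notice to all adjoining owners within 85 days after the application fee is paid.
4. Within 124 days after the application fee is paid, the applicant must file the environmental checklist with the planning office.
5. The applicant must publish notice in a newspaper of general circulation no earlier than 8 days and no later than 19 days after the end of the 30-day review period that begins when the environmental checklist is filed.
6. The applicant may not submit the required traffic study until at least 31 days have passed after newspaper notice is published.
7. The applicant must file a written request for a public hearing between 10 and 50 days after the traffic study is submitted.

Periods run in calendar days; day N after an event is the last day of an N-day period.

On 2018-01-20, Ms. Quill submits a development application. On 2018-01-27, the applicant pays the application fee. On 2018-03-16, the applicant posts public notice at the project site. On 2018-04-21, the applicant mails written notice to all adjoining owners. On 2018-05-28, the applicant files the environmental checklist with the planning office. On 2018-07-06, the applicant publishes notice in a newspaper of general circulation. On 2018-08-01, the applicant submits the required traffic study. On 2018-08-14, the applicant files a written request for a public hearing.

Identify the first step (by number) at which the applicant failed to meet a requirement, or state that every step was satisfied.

(1) due by 2018-01-20 + 9 days = 2018-01-29; done 2018-01-27 — timely.
(2) the permitted window runs from 2018-01-27 + 14 = 2018-02-10 to 2018-01-27 + 49 = 2018-03-17; done 2018-03-16, which is between those dates.
(3) due by 2018-01-27 + 85 days = 2018-04-22; completed 2018-04-21, before the deadline.
(4) due by 2018-01-27 + 124 days = 2018-05-31; 2018-05-28 is within that limit.
(5) the permitted window runs from 2018-06-27 + 8 = 2018-07-05 to 2018-06-27 + 19 = 2018-07-16; done 2018-07-06, which is between those dates.
(6) permitted from 2018-07-06 + 31 days = 2018-08-06 onward; done 2018-08-01 — 5 days too early.
No need to go further; step 6 was not satisfied.

Step 6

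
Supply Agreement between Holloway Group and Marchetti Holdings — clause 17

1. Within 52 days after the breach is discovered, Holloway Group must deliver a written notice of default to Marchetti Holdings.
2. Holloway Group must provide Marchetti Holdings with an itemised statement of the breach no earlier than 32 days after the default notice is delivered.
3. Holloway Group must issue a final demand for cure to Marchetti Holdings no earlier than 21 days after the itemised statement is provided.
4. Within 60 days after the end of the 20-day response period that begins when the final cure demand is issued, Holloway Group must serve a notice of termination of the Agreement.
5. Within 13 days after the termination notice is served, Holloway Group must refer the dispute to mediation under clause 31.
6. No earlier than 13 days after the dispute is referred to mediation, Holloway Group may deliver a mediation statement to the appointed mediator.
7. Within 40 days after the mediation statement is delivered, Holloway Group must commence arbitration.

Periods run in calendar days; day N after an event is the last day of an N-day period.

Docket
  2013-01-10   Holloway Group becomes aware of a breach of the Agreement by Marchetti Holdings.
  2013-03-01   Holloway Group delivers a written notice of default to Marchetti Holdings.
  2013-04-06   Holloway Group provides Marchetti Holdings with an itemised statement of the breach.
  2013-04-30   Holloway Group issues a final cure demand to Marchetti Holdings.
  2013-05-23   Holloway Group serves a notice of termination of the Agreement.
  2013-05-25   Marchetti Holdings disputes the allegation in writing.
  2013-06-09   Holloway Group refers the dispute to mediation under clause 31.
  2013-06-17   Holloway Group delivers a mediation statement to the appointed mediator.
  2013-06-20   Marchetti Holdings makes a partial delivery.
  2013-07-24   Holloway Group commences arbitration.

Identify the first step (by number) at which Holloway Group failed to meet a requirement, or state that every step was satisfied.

Step 1 — counting 52 days from 2013-01-10 (when the breach is discovered) gives a deadline of 2013-03-03; done 2013-03-01 — timely.
Step 2 — must wait 32 days from 2013-03-01 (when the default notice is delivered), so not before 2013-04-02; done 2013-04-06 — permitted.
Step 3 — must wait 21 days from 2013-04-06 (when the itemised statement is provided), so not before 2013-04-27; 2013-04-30 is on or after that date.
Step 4 — counting 60 days from 2013-05-20 (end of the 20-day response period, which began when the final cure demand is issued on 2013-04-30) gives a deadline of 2013-07-19; done 2013-05-23 — timely.
Step 5 — counting 13 days from 2013-05-23 (when the termination notice is served) gives a deadline of 2013-06-05; done 2013-06-09 — 4 days late.
That is the first point of non-compliance.

Step 5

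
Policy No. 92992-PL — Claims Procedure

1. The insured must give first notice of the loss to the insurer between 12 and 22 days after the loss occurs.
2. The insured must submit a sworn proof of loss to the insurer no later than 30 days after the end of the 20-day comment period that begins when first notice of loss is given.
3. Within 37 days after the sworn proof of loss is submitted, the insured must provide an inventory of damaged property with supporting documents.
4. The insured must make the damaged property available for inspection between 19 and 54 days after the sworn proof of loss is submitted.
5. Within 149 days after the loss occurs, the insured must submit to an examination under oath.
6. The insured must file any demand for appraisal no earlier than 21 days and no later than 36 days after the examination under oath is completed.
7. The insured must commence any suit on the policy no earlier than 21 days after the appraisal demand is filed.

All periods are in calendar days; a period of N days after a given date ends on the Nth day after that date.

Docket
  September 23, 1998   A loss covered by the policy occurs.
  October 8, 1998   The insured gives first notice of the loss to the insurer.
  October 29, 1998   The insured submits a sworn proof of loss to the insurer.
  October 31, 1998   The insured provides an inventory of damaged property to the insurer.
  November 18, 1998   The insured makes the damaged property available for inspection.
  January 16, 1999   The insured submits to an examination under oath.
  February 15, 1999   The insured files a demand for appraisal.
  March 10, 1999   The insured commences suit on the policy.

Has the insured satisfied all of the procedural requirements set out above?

Yes

Step 1: the window is 12–22 days after September 23, 1998 (when the loss occurs), so October 5, 1998 through October 15, 1998; done October 8, 1998, which is between those dates.
Step 2: 30 days after October 28, 1998 (end of the 20-day comment period, which began when first notice of loss is given on October 8, 1998) is November 27, 1998; completed October 29, 1998, before the deadline.
Step 3: 37 days after October 29, 1998 (when the sworn proof of loss is submitted) is December 5, 1998; completed October 31, 1998, before the deadline.
Step 4: the window is 19–54 days after October 29, 1998 (when the sworn proof of loss is submitted), so November 17, 1998 through December 22, 1998; done November 18, 1998, which is between those dates.
Step 5: 149 days after September 23, 1998 (when the loss occurs) is February 19, 1999; January 16, 1999 is within that limit.
Step 6: the window is 21–36 days after January 16, 1999 (when the examination under oath is completed), so February 6, 1999 through February 21, 1999; done February 15, 1999 — within the window.
Step 7: the earliest permitted date is 21 days after February 15, 1999 (when the appraisal demand is filed), i.e. March 8, 1999; March 10, 1999 is on or after that date.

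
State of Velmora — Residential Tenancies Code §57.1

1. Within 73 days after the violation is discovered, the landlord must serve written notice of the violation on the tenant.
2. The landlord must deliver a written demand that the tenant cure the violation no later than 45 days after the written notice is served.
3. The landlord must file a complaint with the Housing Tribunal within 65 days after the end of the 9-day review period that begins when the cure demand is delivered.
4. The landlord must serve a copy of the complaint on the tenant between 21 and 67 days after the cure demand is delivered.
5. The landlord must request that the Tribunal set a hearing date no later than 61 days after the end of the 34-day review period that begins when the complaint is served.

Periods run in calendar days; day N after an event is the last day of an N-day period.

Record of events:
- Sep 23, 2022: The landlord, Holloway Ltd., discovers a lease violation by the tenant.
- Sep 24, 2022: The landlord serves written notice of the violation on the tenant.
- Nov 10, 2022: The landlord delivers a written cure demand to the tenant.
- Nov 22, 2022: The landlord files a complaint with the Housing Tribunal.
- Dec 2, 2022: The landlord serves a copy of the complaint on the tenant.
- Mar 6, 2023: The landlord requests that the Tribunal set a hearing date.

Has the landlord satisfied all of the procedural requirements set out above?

(1) due by Sep 23, 2022 + 73 days = Dec 5, 2022; completed Sep 24, 2022, before the deadline.
(2) due by Sep 24, 2022 + 45 days = Nov 8, 2022; Nov 10, 2022 misses that deadline by 2 days.
The procedure was therefore not followed at step 2.

No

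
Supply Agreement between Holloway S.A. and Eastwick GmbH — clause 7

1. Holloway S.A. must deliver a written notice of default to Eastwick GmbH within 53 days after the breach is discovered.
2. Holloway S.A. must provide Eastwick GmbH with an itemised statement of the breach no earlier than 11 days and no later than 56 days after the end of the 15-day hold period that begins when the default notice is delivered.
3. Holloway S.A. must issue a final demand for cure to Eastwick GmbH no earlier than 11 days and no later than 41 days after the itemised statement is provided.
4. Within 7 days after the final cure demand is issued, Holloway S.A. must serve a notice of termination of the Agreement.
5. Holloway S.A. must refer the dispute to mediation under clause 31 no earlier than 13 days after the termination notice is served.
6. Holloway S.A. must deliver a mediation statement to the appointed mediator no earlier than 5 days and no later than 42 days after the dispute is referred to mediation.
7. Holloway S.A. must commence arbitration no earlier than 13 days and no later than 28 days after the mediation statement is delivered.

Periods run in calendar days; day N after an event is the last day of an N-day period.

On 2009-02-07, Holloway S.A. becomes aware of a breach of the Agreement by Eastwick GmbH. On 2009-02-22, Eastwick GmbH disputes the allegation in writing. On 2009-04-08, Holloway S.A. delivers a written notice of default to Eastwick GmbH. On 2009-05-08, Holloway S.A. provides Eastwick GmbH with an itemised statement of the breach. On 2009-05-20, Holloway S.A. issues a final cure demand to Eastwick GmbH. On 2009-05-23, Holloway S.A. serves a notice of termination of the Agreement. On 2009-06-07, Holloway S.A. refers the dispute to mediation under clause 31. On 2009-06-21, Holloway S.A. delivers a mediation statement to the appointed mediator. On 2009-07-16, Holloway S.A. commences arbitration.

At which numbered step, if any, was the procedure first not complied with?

Step 1: 53 days after 2009-02-07 (when the breach is discovered) is 2009-04-01; 2009-04-08 misses that deadline by 7 days.

Step 1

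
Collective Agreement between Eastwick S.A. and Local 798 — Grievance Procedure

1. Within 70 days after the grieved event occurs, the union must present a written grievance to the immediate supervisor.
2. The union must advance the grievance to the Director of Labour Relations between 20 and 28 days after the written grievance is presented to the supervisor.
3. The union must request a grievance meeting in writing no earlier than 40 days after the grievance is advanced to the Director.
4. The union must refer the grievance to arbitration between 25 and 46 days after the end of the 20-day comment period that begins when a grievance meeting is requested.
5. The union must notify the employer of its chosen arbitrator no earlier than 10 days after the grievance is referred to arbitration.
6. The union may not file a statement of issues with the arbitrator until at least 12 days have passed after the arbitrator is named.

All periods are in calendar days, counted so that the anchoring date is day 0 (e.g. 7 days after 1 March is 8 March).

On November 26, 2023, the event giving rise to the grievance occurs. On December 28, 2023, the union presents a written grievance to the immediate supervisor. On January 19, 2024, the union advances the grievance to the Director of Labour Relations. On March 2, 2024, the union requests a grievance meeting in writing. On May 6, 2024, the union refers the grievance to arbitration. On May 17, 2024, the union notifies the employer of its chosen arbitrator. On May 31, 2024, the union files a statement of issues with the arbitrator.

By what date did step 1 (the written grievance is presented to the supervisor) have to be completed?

Step 1 runs from November 26, 2023, when the grieved event occurs. 70 days after November 26, 2023 is February 4, 2024.

February 4, 2024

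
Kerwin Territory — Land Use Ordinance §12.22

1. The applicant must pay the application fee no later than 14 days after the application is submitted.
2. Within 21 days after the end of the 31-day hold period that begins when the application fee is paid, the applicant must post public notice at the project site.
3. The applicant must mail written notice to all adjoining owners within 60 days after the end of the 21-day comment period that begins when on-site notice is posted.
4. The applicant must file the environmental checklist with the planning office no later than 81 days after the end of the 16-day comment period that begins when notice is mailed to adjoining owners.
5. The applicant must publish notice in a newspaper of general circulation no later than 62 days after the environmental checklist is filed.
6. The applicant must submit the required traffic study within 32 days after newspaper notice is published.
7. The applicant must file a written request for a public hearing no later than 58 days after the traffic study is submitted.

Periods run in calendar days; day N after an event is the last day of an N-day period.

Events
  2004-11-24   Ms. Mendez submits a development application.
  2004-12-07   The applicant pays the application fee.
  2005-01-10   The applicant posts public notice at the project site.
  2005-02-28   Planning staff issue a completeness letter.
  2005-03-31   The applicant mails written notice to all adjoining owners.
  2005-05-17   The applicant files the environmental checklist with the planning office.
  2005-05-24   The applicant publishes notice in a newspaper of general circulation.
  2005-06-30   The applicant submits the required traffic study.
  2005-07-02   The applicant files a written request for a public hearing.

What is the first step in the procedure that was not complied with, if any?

Step 1 — counting 14 days from 2004-11-24 (when the application is submitted) gives a deadline of 2004-12-08; completed 2004-12-07, before the deadline.
Step 2 — counting 21 days from 2005-01-07 (end of the 31-day hold period, which began when the application fee is paid on 2004-12-07) gives a deadline of 2005-01-28; 2005-01-10 is within that limit.
Step 3 — counting 60 days from 2005-01-31 (end of the 21-day comment period, which began when on-site notice is posted on 2005-01-10) gives a deadline of 2005-04-01; done 2005-03-31 — timely.
Step 4 — counting 81 days from 2005-04-16 (end of the 16-day comment period, which began when notice is mailed to adjoining owners on 2005-03-31) gives a deadline of 2005-07-06; completed 2005-05-17, before the deadline.
Step 5 — counting 62 days from 2005-05-17 (when the environmental checklist is filed) gives a deadline of 2005-07-18; done 2005-05-24 — timely.
Step 6 — counting 32 days from 2005-05-24 (when newspaper notice is published) gives a deadline of 2005-06-25; not done until 2005-06-30, 5 days after the deadline.
The procedure was therefore not followed at step 6.

Step 6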